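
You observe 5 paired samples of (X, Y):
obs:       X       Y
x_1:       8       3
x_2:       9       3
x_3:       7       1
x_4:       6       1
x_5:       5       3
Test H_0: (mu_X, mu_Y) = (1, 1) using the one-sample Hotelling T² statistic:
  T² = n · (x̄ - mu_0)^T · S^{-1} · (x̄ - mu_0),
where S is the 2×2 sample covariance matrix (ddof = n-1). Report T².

Step 1 — sample mean vector:
  mean(X) = (8 + 9 + 7 + 6 + 5) / 5 = 35/5 = 7
  mean(Y) = (3 + 3 + 1 + 1 + 3) / 5 = 11/5 = 2.2
  x̄ = (7, 2.2),  deviation x̄ - mu_0 = (7, 2.2) - (1, 1) = (6, 1.2).

Step 2 — sample covariance matrix, S[i,j] = (1/(n-1)) · Σ_k (x_{k,i} - mean_i) · (x_{k,j} - mean_j), divisor n-1 = 4:
  S[X,X] = ((1)·(1) + (2)·(2) + (0)·(0) + (-1)·(-1) + (-2)·(-2)) / 4 = 10/4 = 2.5
  S[X,Y] = ((1)·(0.8) + (2)·(0.8) + (0)·(-1.2) + (-1)·(-1.2) + (-2)·(0.8)) / 4 = 2/4 = 0.5
  S[Y,Y] = ((0.8)·(0.8) + (0.8)·(0.8) + (-1.2)·(-1.2) + (-1.2)·(-1.2) + (0.8)·(0.8)) / 4 = 4.8/4 = 1.2
  S = [[2.5, 0.5],
 [0.5, 1.2]].

Step 3 — invert S. det(S) = 2.5·1.2 - (0.5)² = 2.75.
  S^{-1} = (1/det) · [[d, -b], [-b, a]] = [[0.4364, -0.1818],
 [-0.1818, 0.9091]].

Step 4 — quadratic form (x̄ - mu_0)^T · S^{-1} · (x̄ - mu_0):
  S^{-1} · (x̄ - mu_0) = (2.4, 0),
  (x̄ - mu_0)^T · [...] = (6)·(2.4) + (1.2)·(0) = 14.4.

Step 5 — scale by n: T² = 5 · 14.4 = 72.

T² ≈ 72


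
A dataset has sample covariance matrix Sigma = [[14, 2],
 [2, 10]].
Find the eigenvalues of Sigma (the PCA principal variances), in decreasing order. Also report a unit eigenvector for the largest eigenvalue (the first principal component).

Step 1 — characteristic polynomial of 2×2 Sigma:
  det(Sigma - λI) = λ² - trace · λ + det = 0.
  trace = 14 + 10 = 24, det = 14·10 - (2)² = 136.
Step 2 — discriminant:
  Δ = trace² - 4·det = 576 - 544 = 32.
Step 3 — eigenvalues:
  λ = (trace ± √Δ)/2 = (24 ± 5.6569)/2,
  λ_1 = 14.8284,  λ_2 = 9.1716.

Step 4 — unit eigenvector for λ_1: solve (Sigma - λ_1 I)v = 0. First row:
  (14 - 14.8284)·v_x + (2)·v_y = 0, i.e. (-0.8284)·v_x + (2)·v_y = 0,
  so v ∝ (b, λ_1 - a) = (2, 0.8284) = u.
  ||u|| = √((2)² + (0.8284)²) = √(4.6863) ≈ 2.1648,
  v_1 = u/||u|| ≈ (0.9239, 0.3827) (||v_1|| = 1).

λ_1 = 14.8284,  λ_2 = 9.1716;  v_1 ≈ (0.9239, 0.3827)


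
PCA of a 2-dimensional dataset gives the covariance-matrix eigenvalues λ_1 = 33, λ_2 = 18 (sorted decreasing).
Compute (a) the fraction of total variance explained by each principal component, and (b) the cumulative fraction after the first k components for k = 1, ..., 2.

Step 1 — total variance = trace(Sigma) = Σ λ_i = 33 + 18 = 51.

Step 2 — fraction explained by component i = λ_i / Σ λ:
  PC1: 33/51 = 0.6471
  PC2: 18/51 = 0.3529

Step 3 — cumulative fraction after k components = (λ_1 + ... + λ_k) / Σ λ:
  k = 1: 33/51 = 0.6471
  k = 2: (33 + 18)/51 = 51/51 = 1

Summary (fraction, with percent):

explained: PC1 0.6471 (64.71%), PC2 0.3529 (35.29%);  cumulative: 0.6471, 1


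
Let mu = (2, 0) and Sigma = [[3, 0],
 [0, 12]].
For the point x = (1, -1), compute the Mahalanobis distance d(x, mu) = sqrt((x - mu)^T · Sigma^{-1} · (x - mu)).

Step 1 — centre the observation: (x - mu) = (-1, -1).

Step 2 — invert Sigma. det(Sigma) = 3·12 - (0)² = 36.
  Sigma^{-1} = (1/det) · [[d, -b], [-b, a]] = [[0.3333, 0],
 [0, 0.0833]].

Step 3 — form the quadratic (x - mu)^T · Sigma^{-1} · (x - mu):
  Sigma^{-1} · (x - mu) = (-0.3333, -0.0833).
  (x - mu)^T · [Sigma^{-1} · (x - mu)] = (-1)·(-0.3333) + (-1)·(-0.0833) = 0.4167.

Step 4 — take square root: d = √(0.4167) ≈ 0.6455.

d(x, mu) = √(0.4167) ≈ 0.6455


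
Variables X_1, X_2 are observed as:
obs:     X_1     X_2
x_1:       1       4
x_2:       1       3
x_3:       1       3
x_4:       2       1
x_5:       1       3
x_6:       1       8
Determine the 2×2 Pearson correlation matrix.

Step 1 — column means:
  mean(X_1) = (1 + 1 + 1 + 2 + 1 + 1) / 6 = 7/6 = 1.1667
  mean(X_2) = (4 + 3 + 3 + 1 + 3 + 8) / 6 = 22/6 = 3.6667

Step 2 — sample variances and covariances s[i,j] = (1/(n-1)) · Σ_k (x_{k,i} - mean_i) · (x_{k,j} - mean_j), with n-1 = 5:
  s[X_1,X_1] = ((-0.1667)·(-0.1667) + (-0.1667)·(-0.1667) + (-0.1667)·(-0.1667) + (0.8333)·(0.8333) + (-0.1667)·(-0.1667) + (-0.1667)·(-0.1667)) / 5 = 0.8333/5 = 0.1667
  s[X_1,X_2] = ((-0.1667)·(0.3333) + (-0.1667)·(-0.6667) + (-0.1667)·(-0.6667) + (0.8333)·(-2.6667) + (-0.1667)·(-0.6667) + (-0.1667)·(4.3333)) / 5 = -2.6667/5 = -0.5333
  s[X_2,X_2] = ((0.3333)·(0.3333) + (-0.6667)·(-0.6667) + (-0.6667)·(-0.6667) + (-2.6667)·(-2.6667) + (-0.6667)·(-0.6667) + (4.3333)·(4.3333)) / 5 = 27.3333/5 = 5.4667
  Sample standard deviations s_i = √(s[i,i]):
  s(X_1) = √(0.1667) = 0.4082
  s(X_2) = √(5.4667) = 2.3381

Step 3 — r_{ij} = s_{ij} / (s_i · s_j):
  r[X_1,X_1] = 1 (diagonal).
  r[X_1,X_2] = -0.5333 / (0.4082 · 2.3381) = -0.5333 / 0.9545 = -0.5587
  r[X_2,X_2] = 1 (diagonal).

R is symmetric with unit diagonal. Assembling:

R = [[1, -0.5587],
 [-0.5587, 1]]


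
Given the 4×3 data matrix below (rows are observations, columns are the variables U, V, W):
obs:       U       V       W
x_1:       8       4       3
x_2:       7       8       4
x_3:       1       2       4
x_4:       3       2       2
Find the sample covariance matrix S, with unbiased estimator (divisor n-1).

Step 1 — column means:
  mean(U) = (8 + 7 + 1 + 3) / 4 = 19/4 = 4.75
  mean(V) = (4 + 8 + 2 + 2) / 4 = 16/4 = 4
  mean(W) = (3 + 4 + 4 + 2) / 4 = 13/4 = 3.25

Step 2 — sample covariance S[i,j] = (1/(n-1)) · Σ_k (x_{k,i} - mean_i) · (x_{k,j} - mean_j), with n-1 = 3.
  S[U,U] = ((3.25)·(3.25) + (2.25)·(2.25) + (-3.75)·(-3.75) + (-1.75)·(-1.75)) / 3 = 32.75/3 = 10.9167
  S[U,V] = ((3.25)·(0) + (2.25)·(4) + (-3.75)·(-2) + (-1.75)·(-2)) / 3 = 20/3 = 6.6667
  S[U,W] = ((3.25)·(-0.25) + (2.25)·(0.75) + (-3.75)·(0.75) + (-1.75)·(-1.25)) / 3 = 0.25/3 = 0.0833
  S[V,V] = ((0)·(0) + (4)·(4) + (-2)·(-2) + (-2)·(-2)) / 3 = 24/3 = 8
  S[V,W] = ((0)·(-0.25) + (4)·(0.75) + (-2)·(0.75) + (-2)·(-1.25)) / 3 = 4/3 = 1.3333
  S[W,W] = ((-0.25)·(-0.25) + (0.75)·(0.75) + (0.75)·(0.75) + (-1.25)·(-1.25)) / 3 = 2.75/3 = 0.9167

S is symmetric (S[j,i] = S[i,j]). Assembling:

S = [[10.9167, 6.6667, 0.0833],
 [6.6667, 8, 1.3333],
 [0.0833, 1.3333, 0.9167]]


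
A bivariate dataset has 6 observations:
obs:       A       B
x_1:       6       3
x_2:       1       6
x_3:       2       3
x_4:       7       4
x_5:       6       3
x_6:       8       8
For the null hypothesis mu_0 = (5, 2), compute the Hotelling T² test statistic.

Step 1 — sample mean vector:
  mean(A) = (6 + 1 + 2 + 7 + 6 + 8) / 6 = 30/6 = 5
  mean(B) = (3 + 6 + 3 + 4 + 3 + 8) / 6 = 27/6 = 4.5
  x̄ = (5, 4.5),  deviation x̄ - mu_0 = (5, 4.5) - (5, 2) = (0, 2.5).

Step 2 — sample covariance matrix, S[i,j] = (1/(n-1)) · Σ_k (x_{k,i} - mean_i) · (x_{k,j} - mean_j), divisor n-1 = 5:
  S[A,A] = ((1)·(1) + (-4)·(-4) + (-3)·(-3) + (2)·(2) + (1)·(1) + (3)·(3)) / 5 = 40/5 = 8
  S[A,B] = ((1)·(-1.5) + (-4)·(1.5) + (-3)·(-1.5) + (2)·(-0.5) + (1)·(-1.5) + (3)·(3.5)) / 5 = 5/5 = 1
  S[B,B] = ((-1.5)·(-1.5) + (1.5)·(1.5) + (-1.5)·(-1.5) + (-0.5)·(-0.5) + (-1.5)·(-1.5) + (3.5)·(3.5)) / 5 = 21.5/5 = 4.3
  S = [[8, 1],
 [1, 4.3]].

Step 3 — invert S. det(S) = 8·4.3 - (1)² = 33.4.
  S^{-1} = (1/det) · [[d, -b], [-b, a]] = [[0.1287, -0.0299],
 [-0.0299, 0.2395]].

Step 4 — quadratic form (x̄ - mu_0)^T · S^{-1} · (x̄ - mu_0):
  S^{-1} · (x̄ - mu_0) = (-0.0749, 0.5988),
  (x̄ - mu_0)^T · [...] = (0)·(-0.0749) + (2.5)·(0.5988) = 1.497.

Step 5 — scale by n: T² = 6 · 1.497 = 8.982.

T² ≈ 8.982


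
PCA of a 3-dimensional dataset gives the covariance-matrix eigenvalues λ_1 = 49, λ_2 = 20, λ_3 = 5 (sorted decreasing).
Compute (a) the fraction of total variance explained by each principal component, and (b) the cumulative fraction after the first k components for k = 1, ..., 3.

Step 1 — total variance = trace(Sigma) = Σ λ_i = 49 + 20 + 5 = 74.

Step 2 — fraction explained by component i = λ_i / Σ λ:
  PC1: 49/74 = 0.6622
  PC2: 20/74 = 0.2703
  PC3: 5/74 = 0.0676

Step 3 — cumulative fraction after k components = (λ_1 + ... + λ_k) / Σ λ:
  k = 1: 49/74 = 0.6622
  k = 2: (49 + 20)/74 = 69/74 = 0.9324
  k = 3: (49 + 20 + 5)/74 = 74/74 = 1

Summary (fraction, with percent):

explained: PC1 0.6622 (66.22%), PC2 0.2703 (27.03%), PC3 0.0676 (6.76%);  cumulative: 0.6622, 0.9324, 1


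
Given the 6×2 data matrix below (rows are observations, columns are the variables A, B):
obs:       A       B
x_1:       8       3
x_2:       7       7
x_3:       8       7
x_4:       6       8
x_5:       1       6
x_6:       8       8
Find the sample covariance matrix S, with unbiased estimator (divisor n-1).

Step 1 — column means:
  mean(A) = (8 + 7 + 8 + 6 + 1 + 8) / 6 = 38/6 = 6.3333
  mean(B) = (3 + 7 + 7 + 8 + 6 + 8) / 6 = 39/6 = 6.5

Step 2 — sample covariance S[i,j] = (1/(n-1)) · Σ_k (x_{k,i} - mean_i) · (x_{k,j} - mean_j), with n-1 = 5.
  S[A,A] = ((1.6667)·(1.6667) + (0.6667)·(0.6667) + (1.6667)·(1.6667) + (-0.3333)·(-0.3333) + (-5.3333)·(-5.3333) + (1.6667)·(1.6667)) / 5 = 37.3333/5 = 7.4667
  S[A,B] = ((1.6667)·(-3.5) + (0.6667)·(0.5) + (1.6667)·(0.5) + (-0.3333)·(1.5) + (-5.3333)·(-0.5) + (1.6667)·(1.5)) / 5 = 0/5 = 0
  S[B,B] = ((-3.5)·(-3.5) + (0.5)·(0.5) + (0.5)·(0.5) + (1.5)·(1.5) + (-0.5)·(-0.5) + (1.5)·(1.5)) / 5 = 17.5/5 = 3.5

S is symmetric (S[j,i] = S[i,j]). Assembling:

S = [[7.4667, 0],
 [0, 3.5]]


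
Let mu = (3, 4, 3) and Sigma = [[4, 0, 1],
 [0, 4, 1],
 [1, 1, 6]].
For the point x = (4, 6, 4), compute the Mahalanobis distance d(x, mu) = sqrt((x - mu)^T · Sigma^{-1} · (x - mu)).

Step 1 — centre the observation: (x - mu) = (1, 2, 1).

Step 2 — invert Sigma (cofactor / det for 3×3, or solve directly):
  Sigma^{-1} = [[0.2614, 0.0114, -0.0455],
 [0.0114, 0.2614, -0.0455],
 [-0.0455, -0.0455, 0.1818]].

Step 3 — form the quadratic (x - mu)^T · Sigma^{-1} · (x - mu):
  Sigma^{-1} · (x - mu) = (0.2386, 0.4886, 0.0455).
  (x - mu)^T · [Sigma^{-1} · (x - mu)] = (1)·(0.2386) + (2)·(0.4886) + (1)·(0.0455) = 1.2614.

Step 4 — take square root: d = √(1.2614) ≈ 1.1231.

d(x, mu) = √(1.2614) ≈ 1.1231


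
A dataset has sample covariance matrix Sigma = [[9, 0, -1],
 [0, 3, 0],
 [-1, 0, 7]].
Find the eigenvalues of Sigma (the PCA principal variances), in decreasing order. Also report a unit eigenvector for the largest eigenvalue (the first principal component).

Step 1 — characteristic polynomial p(λ) = det(λI - Sigma) = λ³ - tr·λ² + c_1·λ - det, where tr = trace, c_1 = sum of the principal 2×2 minors, det = det(Sigma):
  tr = 9 + 3 + 7 = 19,
  c_1 = (9·3 - (0)²) + (9·7 - (-1)²) + (3·7 - (0)²) = 27 + 62 + 21 = 110,
  det = 9·(3·7 - (0)²) - (0)·((0)·7 - (0)·(-1)) + (-1)·((0)·(0) - 3·(-1)) = 9·(21) - (0)·(0) + (-1)·(3) = 186.
  So p(λ) = λ³ - 19λ² + 110λ - 186.
Step 2 — look for an integer root (rational root theorem: any rational root is an integer divisor of 186). Testing λ = 3:
  p(3) = 27 - 171 + 330 - 186 = 0  ✓
  Dividing out (λ - 3): p(λ) = (λ - 3)(λ² - 16λ + 62).
Step 3 — remaining eigenvalues from the quadratic λ² - 16λ + 62 = 0:
  Δ = 16² - 4·62 = 256 - 248 = 8,  λ = (16 ± √8)/2 = (16 ± 2.8284)/2 ≈ 9.4142 or 6.5858.
  Sorted: λ_1 = 9.4142,  λ_2 = 6.5858,  λ_3 = 3  (check: sum = 19 = tr ✓).

Step 4 — unit eigenvector for λ_1 ≈ 9.4142: v spans the null space of (Sigma - λ_1 I), whose rows are
  r_1 = (-0.4142, 0, -1),  r_2 = (0, -6.4142, 0),  r_3 = (-1, 0, -2.4142).
  v is orthogonal to every row, so take v ∝ r_1 × r_2 = ((0)·(0) - (-1)·(-6.4142), (-1)·(0) - (-0.4142)·(0), (-0.4142)·(-6.4142) - (0)·(0)) ≈ (-6.4142, 0, 2.6569).
  Rescale (multiply by -1 so the first nonzero entry is positive): u = (6.4142, 0, -2.6569).
  ||u|| = √((6.4142)² + (0)² + (-2.6569)²) = √(48.201) ≈ 6.9427,  v_1 = u/||u|| ≈ (0.9239, 0, -0.3827) (||v_1|| = 1).

λ_1 = 9.4142,  λ_2 = 6.5858,  λ_3 = 3;  v_1 ≈ (0.9239, 0, -0.3827)


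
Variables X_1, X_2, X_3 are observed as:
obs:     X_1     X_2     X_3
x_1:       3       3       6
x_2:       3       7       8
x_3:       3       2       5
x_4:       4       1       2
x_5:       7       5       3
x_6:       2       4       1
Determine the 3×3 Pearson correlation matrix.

Step 1 — column means:
  mean(X_1) = (3 + 3 + 3 + 4 + 7 + 2) / 6 = 22/6 = 3.6667
  mean(X_2) = (3 + 7 + 2 + 1 + 5 + 4) / 6 = 22/6 = 3.6667
  mean(X_3) = (6 + 8 + 5 + 2 + 3 + 1) / 6 = 25/6 = 4.1667

Step 2 — sample variances and covariances s[i,j] = (1/(n-1)) · Σ_k (x_{k,i} - mean_i) · (x_{k,j} - mean_j), with n-1 = 5:
  s[X_1,X_1] = ((-0.6667)·(-0.6667) + (-0.6667)·(-0.6667) + (-0.6667)·(-0.6667) + (0.3333)·(0.3333) + (3.3333)·(3.3333) + (-1.6667)·(-1.6667)) / 5 = 15.3333/5 = 3.0667
  s[X_1,X_2] = ((-0.6667)·(-0.6667) + (-0.6667)·(3.3333) + (-0.6667)·(-1.6667) + (0.3333)·(-2.6667) + (3.3333)·(1.3333) + (-1.6667)·(0.3333)) / 5 = 2.3333/5 = 0.4667
  s[X_1,X_3] = ((-0.6667)·(1.8333) + (-0.6667)·(3.8333) + (-0.6667)·(0.8333) + (0.3333)·(-2.1667) + (3.3333)·(-1.1667) + (-1.6667)·(-3.1667)) / 5 = -3.6667/5 = -0.7333
  s[X_2,X_2] = ((-0.6667)·(-0.6667) + (3.3333)·(3.3333) + (-1.6667)·(-1.6667) + (-2.6667)·(-2.6667) + (1.3333)·(1.3333) + (0.3333)·(0.3333)) / 5 = 23.3333/5 = 4.6667
  s[X_2,X_3] = ((-0.6667)·(1.8333) + (3.3333)·(3.8333) + (-1.6667)·(0.8333) + (-2.6667)·(-2.1667) + (1.3333)·(-1.1667) + (0.3333)·(-3.1667)) / 5 = 13.3333/5 = 2.6667
  s[X_3,X_3] = ((1.8333)·(1.8333) + (3.8333)·(3.8333) + (0.8333)·(0.8333) + (-2.1667)·(-2.1667) + (-1.1667)·(-1.1667) + (-3.1667)·(-3.1667)) / 5 = 34.8333/5 = 6.9667
  Sample standard deviations s_i = √(s[i,i]):
  s(X_1) = √(3.0667) = 1.7512
  s(X_2) = √(4.6667) = 2.1602
  s(X_3) = √(6.9667) = 2.6394

Step 3 — r_{ij} = s_{ij} / (s_i · s_j):
  r[X_1,X_1] = 1 (diagonal).
  r[X_1,X_2] = 0.4667 / (1.7512 · 2.1602) = 0.4667 / 3.783 = 0.1234
  r[X_1,X_3] = -0.7333 / (1.7512 · 2.6394) = -0.7333 / 4.6222 = -0.1587
  r[X_2,X_2] = 1 (diagonal).
  r[X_2,X_3] = 2.6667 / (2.1602 · 2.6394) = 2.6667 / 5.7019 = 0.4677
  r[X_3,X_3] = 1 (diagonal).

R is symmetric with unit diagonal. Assembling:

R = [[1, 0.1234, -0.1587],
 [0.1234, 1, 0.4677],
 [-0.1587, 0.4677, 1]]


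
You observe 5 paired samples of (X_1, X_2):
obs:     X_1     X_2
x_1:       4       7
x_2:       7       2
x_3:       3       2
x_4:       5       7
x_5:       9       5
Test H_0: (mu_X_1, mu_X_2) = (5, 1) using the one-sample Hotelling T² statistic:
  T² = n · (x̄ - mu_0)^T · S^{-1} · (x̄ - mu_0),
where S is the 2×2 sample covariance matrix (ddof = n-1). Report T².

Step 1 — sample mean vector:
  mean(X_1) = (4 + 7 + 3 + 5 + 9) / 5 = 28/5 = 5.6
  mean(X_2) = (7 + 2 + 2 + 7 + 5) / 5 = 23/5 = 4.6
  x̄ = (5.6, 4.6),  deviation x̄ - mu_0 = (5.6, 4.6) - (5, 1) = (0.6, 3.6).

Step 2 — sample covariance matrix, S[i,j] = (1/(n-1)) · Σ_k (x_{k,i} - mean_i) · (x_{k,j} - mean_j), divisor n-1 = 4:
  S[X_1,X_1] = ((-1.6)·(-1.6) + (1.4)·(1.4) + (-2.6)·(-2.6) + (-0.6)·(-0.6) + (3.4)·(3.4)) / 4 = 23.2/4 = 5.8
  S[X_1,X_2] = ((-1.6)·(2.4) + (1.4)·(-2.6) + (-2.6)·(-2.6) + (-0.6)·(2.4) + (3.4)·(0.4)) / 4 = -0.8/4 = -0.2
  S[X_2,X_2] = ((2.4)·(2.4) + (-2.6)·(-2.6) + (-2.6)·(-2.6) + (2.4)·(2.4) + (0.4)·(0.4)) / 4 = 25.2/4 = 6.3
  S = [[5.8, -0.2],
 [-0.2, 6.3]].

Step 3 — invert S. det(S) = 5.8·6.3 - (-0.2)² = 36.5.
  S^{-1} = (1/det) · [[d, -b], [-b, a]] = [[0.1726, 0.0055],
 [0.0055, 0.1589]].

Step 4 — quadratic form (x̄ - mu_0)^T · S^{-1} · (x̄ - mu_0):
  S^{-1} · (x̄ - mu_0) = (0.1233, 0.5753),
  (x̄ - mu_0)^T · [...] = (0.6)·(0.1233) + (3.6)·(0.5753) = 2.1452.

Step 5 — scale by n: T² = 5 · 2.1452 = 10.726.

T² ≈ 10.726


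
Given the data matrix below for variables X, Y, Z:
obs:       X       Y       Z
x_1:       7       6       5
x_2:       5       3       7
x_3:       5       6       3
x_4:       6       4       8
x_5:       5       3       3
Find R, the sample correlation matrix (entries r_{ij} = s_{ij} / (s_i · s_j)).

Step 1 — column means:
  mean(X) = (7 + 5 + 5 + 6 + 5) / 5 = 28/5 = 5.6
  mean(Y) = (6 + 3 + 6 + 4 + 3) / 5 = 22/5 = 4.4
  mean(Z) = (5 + 7 + 3 + 8 + 3) / 5 = 26/5 = 5.2

Step 2 — sample variances and covariances s[i,j] = (1/(n-1)) · Σ_k (x_{k,i} - mean_i) · (x_{k,j} - mean_j), with n-1 = 4:
  s[X,X] = ((1.4)·(1.4) + (-0.6)·(-0.6) + (-0.6)·(-0.6) + (0.4)·(0.4) + (-0.6)·(-0.6)) / 4 = 3.2/4 = 0.8
  s[X,Y] = ((1.4)·(1.6) + (-0.6)·(-1.4) + (-0.6)·(1.6) + (0.4)·(-0.4) + (-0.6)·(-1.4)) / 4 = 2.8/4 = 0.7
  s[X,Z] = ((1.4)·(-0.2) + (-0.6)·(1.8) + (-0.6)·(-2.2) + (0.4)·(2.8) + (-0.6)·(-2.2)) / 4 = 2.4/4 = 0.6
  s[Y,Y] = ((1.6)·(1.6) + (-1.4)·(-1.4) + (1.6)·(1.6) + (-0.4)·(-0.4) + (-1.4)·(-1.4)) / 4 = 9.2/4 = 2.3
  s[Y,Z] = ((1.6)·(-0.2) + (-1.4)·(1.8) + (1.6)·(-2.2) + (-0.4)·(2.8) + (-1.4)·(-2.2)) / 4 = -4.4/4 = -1.1
  s[Z,Z] = ((-0.2)·(-0.2) + (1.8)·(1.8) + (-2.2)·(-2.2) + (2.8)·(2.8) + (-2.2)·(-2.2)) / 4 = 20.8/4 = 5.2
  Sample standard deviations s_i = √(s[i,i]):
  s(X) = √(0.8) = 0.8944
  s(Y) = √(2.3) = 1.5166
  s(Z) = √(5.2) = 2.2804

Step 3 — r_{ij} = s_{ij} / (s_i · s_j):
  r[X,X] = 1 (diagonal).
  r[X,Y] = 0.7 / (0.8944 · 1.5166) = 0.7 / 1.3565 = 0.516
  r[X,Z] = 0.6 / (0.8944 · 2.2804) = 0.6 / 2.0396 = 0.2942
  r[Y,Y] = 1 (diagonal).
  r[Y,Z] = -1.1 / (1.5166 · 2.2804) = -1.1 / 3.4583 = -0.3181
  r[Z,Z] = 1 (diagonal).

R is symmetric with unit diagonal. Assembling:

R = [[1, 0.516, 0.2942],
 [0.516, 1, -0.3181],
 [0.2942, -0.3181, 1]]


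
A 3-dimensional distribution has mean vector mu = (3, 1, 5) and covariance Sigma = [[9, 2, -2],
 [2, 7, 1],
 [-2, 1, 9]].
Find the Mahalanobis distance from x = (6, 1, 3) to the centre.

Step 1 — centre the observation: (x - mu) = (3, 0, -2).

Step 2 — invert Sigma (cofactor / det for 3×3, or solve directly):
  Sigma^{-1} = [[0.1276, -0.0412, 0.0329],
 [-0.0412, 0.1584, -0.0267],
 [0.0329, -0.0267, 0.1214]].

Step 3 — form the quadratic (x - mu)^T · Sigma^{-1} · (x - mu):
  Sigma^{-1} · (x - mu) = (0.3169, -0.07, -0.144).
  (x - mu)^T · [Sigma^{-1} · (x - mu)] = (3)·(0.3169) + (0)·(-0.07) + (-2)·(-0.144) = 1.2387.

Step 4 — take square root: d = √(1.2387) ≈ 1.113.

d(x, mu) = √(1.2387) ≈ 1.113


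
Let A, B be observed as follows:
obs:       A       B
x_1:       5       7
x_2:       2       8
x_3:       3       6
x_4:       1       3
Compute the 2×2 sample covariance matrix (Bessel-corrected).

Step 1 — column means:
  mean(A) = (5 + 2 + 3 + 1) / 4 = 11/4 = 2.75
  mean(B) = (7 + 8 + 6 + 3) / 4 = 24/4 = 6

Step 2 — sample covariance S[i,j] = (1/(n-1)) · Σ_k (x_{k,i} - mean_i) · (x_{k,j} - mean_j), with n-1 = 3.
  S[A,A] = ((2.25)·(2.25) + (-0.75)·(-0.75) + (0.25)·(0.25) + (-1.75)·(-1.75)) / 3 = 8.75/3 = 2.9167
  S[A,B] = ((2.25)·(1) + (-0.75)·(2) + (0.25)·(0) + (-1.75)·(-3)) / 3 = 6/3 = 2
  S[B,B] = ((1)·(1) + (2)·(2) + (0)·(0) + (-3)·(-3)) / 3 = 14/3 = 4.6667

S is symmetric (S[j,i] = S[i,j]). Assembling:

S = [[2.9167, 2],
 [2, 4.6667]]


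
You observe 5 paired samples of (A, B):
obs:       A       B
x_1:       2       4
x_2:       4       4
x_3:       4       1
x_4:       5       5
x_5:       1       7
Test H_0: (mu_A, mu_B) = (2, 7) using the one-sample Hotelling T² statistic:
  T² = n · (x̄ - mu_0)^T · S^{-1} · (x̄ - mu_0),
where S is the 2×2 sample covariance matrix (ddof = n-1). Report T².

Step 1 — sample mean vector:
  mean(A) = (2 + 4 + 4 + 5 + 1) / 5 = 16/5 = 3.2
  mean(B) = (4 + 4 + 1 + 5 + 7) / 5 = 21/5 = 4.2
  x̄ = (3.2, 4.2),  deviation x̄ - mu_0 = (3.2, 4.2) - (2, 7) = (1.2, -2.8).

Step 2 — sample covariance matrix, S[i,j] = (1/(n-1)) · Σ_k (x_{k,i} - mean_i) · (x_{k,j} - mean_j), divisor n-1 = 4:
  S[A,A] = ((-1.2)·(-1.2) + (0.8)·(0.8) + (0.8)·(0.8) + (1.8)·(1.8) + (-2.2)·(-2.2)) / 4 = 10.8/4 = 2.7
  S[A,B] = ((-1.2)·(-0.2) + (0.8)·(-0.2) + (0.8)·(-3.2) + (1.8)·(0.8) + (-2.2)·(2.8)) / 4 = -7.2/4 = -1.8
  S[B,B] = ((-0.2)·(-0.2) + (-0.2)·(-0.2) + (-3.2)·(-3.2) + (0.8)·(0.8) + (2.8)·(2.8)) / 4 = 18.8/4 = 4.7
  S = [[2.7, -1.8],
 [-1.8, 4.7]].

Step 3 — invert S. det(S) = 2.7·4.7 - (-1.8)² = 9.45.
  S^{-1} = (1/det) · [[d, -b], [-b, a]] = [[0.4974, 0.1905],
 [0.1905, 0.2857]].

Step 4 — quadratic form (x̄ - mu_0)^T · S^{-1} · (x̄ - mu_0):
  S^{-1} · (x̄ - mu_0) = (0.0635, -0.5714),
  (x̄ - mu_0)^T · [...] = (1.2)·(0.0635) + (-2.8)·(-0.5714) = 1.6762.

Step 5 — scale by n: T² = 5 · 1.6762 = 8.381.

T² ≈ 8.381


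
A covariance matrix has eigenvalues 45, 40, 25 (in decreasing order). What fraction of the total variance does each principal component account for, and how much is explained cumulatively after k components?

Step 1 — total variance = trace(Sigma) = Σ λ_i = 45 + 40 + 25 = 110.

Step 2 — fraction explained by component i = λ_i / Σ λ:
  PC1: 45/110 = 0.4091
  PC2: 40/110 = 0.3636
  PC3: 25/110 = 0.2273

Step 3 — cumulative fraction after k components = (λ_1 + ... + λ_k) / Σ λ:
  k = 1: 45/110 = 0.4091
  k = 2: (45 + 40)/110 = 85/110 = 0.7727
  k = 3: (45 + 40 + 25)/110 = 110/110 = 1

Summary (fraction, with percent):

explained: PC1 0.4091 (40.91%), PC2 0.3636 (36.36%), PC3 0.2273 (22.73%);  cumulative: 0.4091, 0.7727, 1


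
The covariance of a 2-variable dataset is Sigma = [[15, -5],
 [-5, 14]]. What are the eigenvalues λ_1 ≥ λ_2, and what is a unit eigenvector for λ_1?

Step 1 — characteristic polynomial of 2×2 Sigma:
  det(Sigma - λI) = λ² - trace · λ + det = 0.
  trace = 15 + 14 = 29, det = 15·14 - (-5)² = 185.
Step 2 — discriminant:
  Δ = trace² - 4·det = 841 - 740 = 101.
Step 3 — eigenvalues:
  λ = (trace ± √Δ)/2 = (29 ± 10.0499)/2,
  λ_1 = 19.5249,  λ_2 = 9.4751.

Step 4 — unit eigenvector for λ_1: solve (Sigma - λ_1 I)v = 0. First row:
  (15 - 19.5249)·v_x + (-5)·v_y = 0, i.e. (-4.5249)·v_x + (-5)·v_y = 0,
  so v ∝ (b, λ_1 - a) = (-5, 4.5249); multiply by -1 so the first entry is positive: u = (5, -4.5249).
  ||u|| = √((5)² + (-4.5249)²) = √(45.4751) ≈ 6.7435,
  v_1 = u/||u|| ≈ (0.7415, -0.671) (||v_1|| = 1).

λ_1 = 19.5249,  λ_2 = 9.4751;  v_1 ≈ (0.7415, -0.671)


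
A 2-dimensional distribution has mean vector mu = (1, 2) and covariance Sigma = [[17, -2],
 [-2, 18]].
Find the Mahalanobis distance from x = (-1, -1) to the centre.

Step 1 — centre the observation: (x - mu) = (-2, -3).

Step 2 — invert Sigma. det(Sigma) = 17·18 - (-2)² = 302.
  Sigma^{-1} = (1/det) · [[d, -b], [-b, a]] = [[0.0596, 0.0066],
 [0.0066, 0.0563]].

Step 3 — form the quadratic (x - mu)^T · Sigma^{-1} · (x - mu):
  Sigma^{-1} · (x - mu) = (-0.1391, -0.1821).
  (x - mu)^T · [Sigma^{-1} · (x - mu)] = (-2)·(-0.1391) + (-3)·(-0.1821) = 0.8245.

Step 4 — take square root: d = √(0.8245) ≈ 0.908.

d(x, mu) = √(0.8245) ≈ 0.908


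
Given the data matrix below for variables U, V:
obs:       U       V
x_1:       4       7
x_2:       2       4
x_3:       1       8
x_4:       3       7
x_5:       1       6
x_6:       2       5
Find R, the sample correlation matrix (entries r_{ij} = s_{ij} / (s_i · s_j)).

Step 1 — column means:
  mean(U) = (4 + 2 + 1 + 3 + 1 + 2) / 6 = 13/6 = 2.1667
  mean(V) = (7 + 4 + 8 + 7 + 6 + 5) / 6 = 37/6 = 6.1667

Step 2 — sample variances and covariances s[i,j] = (1/(n-1)) · Σ_k (x_{k,i} - mean_i) · (x_{k,j} - mean_j), with n-1 = 5:
  s[U,U] = ((1.8333)·(1.8333) + (-0.1667)·(-0.1667) + (-1.1667)·(-1.1667) + (0.8333)·(0.8333) + (-1.1667)·(-1.1667) + (-0.1667)·(-0.1667)) / 5 = 6.8333/5 = 1.3667
  s[U,V] = ((1.8333)·(0.8333) + (-0.1667)·(-2.1667) + (-1.1667)·(1.8333) + (0.8333)·(0.8333) + (-1.1667)·(-0.1667) + (-0.1667)·(-1.1667)) / 5 = 0.8333/5 = 0.1667
  s[V,V] = ((0.8333)·(0.8333) + (-2.1667)·(-2.1667) + (1.8333)·(1.8333) + (0.8333)·(0.8333) + (-0.1667)·(-0.1667) + (-1.1667)·(-1.1667)) / 5 = 10.8333/5 = 2.1667
  Sample standard deviations s_i = √(s[i,i]):
  s(U) = √(1.3667) = 1.169
  s(V) = √(2.1667) = 1.472

Step 3 — r_{ij} = s_{ij} / (s_i · s_j):
  r[U,U] = 1 (diagonal).
  r[U,V] = 0.1667 / (1.169 · 1.472) = 0.1667 / 1.7208 = 0.0969
  r[V,V] = 1 (diagonal).

R is symmetric with unit diagonal. Assembling:

R = [[1, 0.0969],
 [0.0969, 1]]


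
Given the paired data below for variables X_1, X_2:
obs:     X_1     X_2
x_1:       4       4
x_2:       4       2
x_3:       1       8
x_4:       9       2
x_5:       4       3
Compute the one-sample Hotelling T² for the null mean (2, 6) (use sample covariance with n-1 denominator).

Step 1 — sample mean vector:
  mean(X_1) = (4 + 4 + 1 + 9 + 4) / 5 = 22/5 = 4.4
  mean(X_2) = (4 + 2 + 8 + 2 + 3) / 5 = 19/5 = 3.8
  x̄ = (4.4, 3.8),  deviation x̄ - mu_0 = (4.4, 3.8) - (2, 6) = (2.4, -2.2).

Step 2 — sample covariance matrix, S[i,j] = (1/(n-1)) · Σ_k (x_{k,i} - mean_i) · (x_{k,j} - mean_j), divisor n-1 = 4:
  S[X_1,X_1] = ((-0.4)·(-0.4) + (-0.4)·(-0.4) + (-3.4)·(-3.4) + (4.6)·(4.6) + (-0.4)·(-0.4)) / 4 = 33.2/4 = 8.3
  S[X_1,X_2] = ((-0.4)·(0.2) + (-0.4)·(-1.8) + (-3.4)·(4.2) + (4.6)·(-1.8) + (-0.4)·(-0.8)) / 4 = -21.6/4 = -5.4
  S[X_2,X_2] = ((0.2)·(0.2) + (-1.8)·(-1.8) + (4.2)·(4.2) + (-1.8)·(-1.8) + (-0.8)·(-0.8)) / 4 = 24.8/4 = 6.2
  S = [[8.3, -5.4],
 [-5.4, 6.2]].

Step 3 — invert S. det(S) = 8.3·6.2 - (-5.4)² = 22.3.
  S^{-1} = (1/det) · [[d, -b], [-b, a]] = [[0.278, 0.2422],
 [0.2422, 0.3722]].

Step 4 — quadratic form (x̄ - mu_0)^T · S^{-1} · (x̄ - mu_0):
  S^{-1} · (x̄ - mu_0) = (0.1345, -0.2377),
  (x̄ - mu_0)^T · [...] = (2.4)·(0.1345) + (-2.2)·(-0.2377) = 0.8457.

Step 5 — scale by n: T² = 5 · 0.8457 = 4.2287.

T² ≈ 4.2287


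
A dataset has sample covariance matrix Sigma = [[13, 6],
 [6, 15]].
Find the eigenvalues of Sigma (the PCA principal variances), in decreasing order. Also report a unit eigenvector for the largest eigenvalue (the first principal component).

Step 1 — characteristic polynomial of 2×2 Sigma:
  det(Sigma - λI) = λ² - trace · λ + det = 0.
  trace = 13 + 15 = 28, det = 13·15 - (6)² = 159.
Step 2 — discriminant:
  Δ = trace² - 4·det = 784 - 636 = 148.
Step 3 — eigenvalues:
  λ = (trace ± √Δ)/2 = (28 ± 12.1655)/2,
  λ_1 = 20.0828,  λ_2 = 7.9172.

Step 4 — unit eigenvector for λ_1: solve (Sigma - λ_1 I)v = 0. First row:
  (13 - 20.0828)·v_x + (6)·v_y = 0, i.e. (-7.0828)·v_x + (6)·v_y = 0,
  so v ∝ (b, λ_1 - a) = (6, 7.0828) = u.
  ||u|| = √((6)² + (7.0828)²) = √(86.1655) ≈ 9.2825,
  v_1 = u/||u|| ≈ (0.6464, 0.763) (||v_1|| = 1).

λ_1 = 20.0828,  λ_2 = 7.9172;  v_1 ≈ (0.6464, 0.763)


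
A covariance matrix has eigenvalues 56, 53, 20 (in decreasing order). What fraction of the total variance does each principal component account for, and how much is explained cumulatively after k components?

Step 1 — total variance = trace(Sigma) = Σ λ_i = 56 + 53 + 20 = 129.

Step 2 — fraction explained by component i = λ_i / Σ λ:
  PC1: 56/129 = 0.4341
  PC2: 53/129 = 0.4109
  PC3: 20/129 = 0.155

Step 3 — cumulative fraction after k components = (λ_1 + ... + λ_k) / Σ λ:
  k = 1: 56/129 = 0.4341
  k = 2: (56 + 53)/129 = 109/129 = 0.845
  k = 3: (56 + 53 + 20)/129 = 129/129 = 1

Summary (fraction, with percent):

explained: PC1 0.4341 (43.41%), PC2 0.4109 (41.09%), PC3 0.155 (15.5%);  cumulative: 0.4341, 0.845, 1


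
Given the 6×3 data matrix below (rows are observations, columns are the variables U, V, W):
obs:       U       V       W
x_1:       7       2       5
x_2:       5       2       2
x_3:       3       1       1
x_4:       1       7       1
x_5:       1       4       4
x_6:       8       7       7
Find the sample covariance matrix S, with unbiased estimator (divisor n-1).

Step 1 — column means:
  mean(U) = (7 + 5 + 3 + 1 + 1 + 8) / 6 = 25/6 = 4.1667
  mean(V) = (2 + 2 + 1 + 7 + 4 + 7) / 6 = 23/6 = 3.8333
  mean(W) = (5 + 2 + 1 + 1 + 4 + 7) / 6 = 20/6 = 3.3333

Step 2 — sample covariance S[i,j] = (1/(n-1)) · Σ_k (x_{k,i} - mean_i) · (x_{k,j} - mean_j), with n-1 = 5.
  S[U,U] = ((2.8333)·(2.8333) + (0.8333)·(0.8333) + (-1.1667)·(-1.1667) + (-3.1667)·(-3.1667) + (-3.1667)·(-3.1667) + (3.8333)·(3.8333)) / 5 = 44.8333/5 = 8.9667
  S[U,V] = ((2.8333)·(-1.8333) + (0.8333)·(-1.8333) + (-1.1667)·(-2.8333) + (-3.1667)·(3.1667) + (-3.1667)·(0.1667) + (3.8333)·(3.1667)) / 5 = -1.8333/5 = -0.3667
  S[U,W] = ((2.8333)·(1.6667) + (0.8333)·(-1.3333) + (-1.1667)·(-2.3333) + (-3.1667)·(-2.3333) + (-3.1667)·(0.6667) + (3.8333)·(3.6667)) / 5 = 25.6667/5 = 5.1333
  S[V,V] = ((-1.8333)·(-1.8333) + (-1.8333)·(-1.8333) + (-2.8333)·(-2.8333) + (3.1667)·(3.1667) + (0.1667)·(0.1667) + (3.1667)·(3.1667)) / 5 = 34.8333/5 = 6.9667
  S[V,W] = ((-1.8333)·(1.6667) + (-1.8333)·(-1.3333) + (-2.8333)·(-2.3333) + (3.1667)·(-2.3333) + (0.1667)·(0.6667) + (3.1667)·(3.6667)) / 5 = 10.3333/5 = 2.0667
  S[W,W] = ((1.6667)·(1.6667) + (-1.3333)·(-1.3333) + (-2.3333)·(-2.3333) + (-2.3333)·(-2.3333) + (0.6667)·(0.6667) + (3.6667)·(3.6667)) / 5 = 29.3333/5 = 5.8667

S is symmetric (S[j,i] = S[i,j]). Assembling:

S = [[8.9667, -0.3667, 5.1333],
 [-0.3667, 6.9667, 2.0667],
 [5.1333, 2.0667, 5.8667]]


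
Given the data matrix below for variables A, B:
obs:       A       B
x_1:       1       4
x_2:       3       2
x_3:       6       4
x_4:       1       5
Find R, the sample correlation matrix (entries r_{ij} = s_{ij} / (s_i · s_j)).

Step 1 — column means:
  mean(A) = (1 + 3 + 6 + 1) / 4 = 11/4 = 2.75
  mean(B) = (4 + 2 + 4 + 5) / 4 = 15/4 = 3.75

Step 2 — sample variances and covariances s[i,j] = (1/(n-1)) · Σ_k (x_{k,i} - mean_i) · (x_{k,j} - mean_j), with n-1 = 3:
  s[A,A] = ((-1.75)·(-1.75) + (0.25)·(0.25) + (3.25)·(3.25) + (-1.75)·(-1.75)) / 3 = 16.75/3 = 5.5833
  s[A,B] = ((-1.75)·(0.25) + (0.25)·(-1.75) + (3.25)·(0.25) + (-1.75)·(1.25)) / 3 = -2.25/3 = -0.75
  s[B,B] = ((0.25)·(0.25) + (-1.75)·(-1.75) + (0.25)·(0.25) + (1.25)·(1.25)) / 3 = 4.75/3 = 1.5833
  Sample standard deviations s_i = √(s[i,i]):
  s(A) = √(5.5833) = 2.3629
  s(B) = √(1.5833) = 1.2583

Step 3 — r_{ij} = s_{ij} / (s_i · s_j):
  r[A,A] = 1 (diagonal).
  r[A,B] = -0.75 / (2.3629 · 1.2583) = -0.75 / 2.9733 = -0.2522
  r[B,B] = 1 (diagonal).

R is symmetric with unit diagonal. Assembling:

R = [[1, -0.2522],
 [-0.2522, 1]]


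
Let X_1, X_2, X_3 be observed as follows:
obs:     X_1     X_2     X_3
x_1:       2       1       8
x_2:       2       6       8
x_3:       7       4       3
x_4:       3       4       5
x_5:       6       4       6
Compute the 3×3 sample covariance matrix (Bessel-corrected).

Step 1 — column means:
  mean(X_1) = (2 + 2 + 7 + 3 + 6) / 5 = 20/5 = 4
  mean(X_2) = (1 + 6 + 4 + 4 + 4) / 5 = 19/5 = 3.8
  mean(X_3) = (8 + 8 + 3 + 5 + 6) / 5 = 30/5 = 6

Step 2 — sample covariance S[i,j] = (1/(n-1)) · Σ_k (x_{k,i} - mean_i) · (x_{k,j} - mean_j), with n-1 = 4.
  S[X_1,X_1] = ((-2)·(-2) + (-2)·(-2) + (3)·(3) + (-1)·(-1) + (2)·(2)) / 4 = 22/4 = 5.5
  S[X_1,X_2] = ((-2)·(-2.8) + (-2)·(2.2) + (3)·(0.2) + (-1)·(0.2) + (2)·(0.2)) / 4 = 2/4 = 0.5
  S[X_1,X_3] = ((-2)·(2) + (-2)·(2) + (3)·(-3) + (-1)·(-1) + (2)·(0)) / 4 = -16/4 = -4
  S[X_2,X_2] = ((-2.8)·(-2.8) + (2.2)·(2.2) + (0.2)·(0.2) + (0.2)·(0.2) + (0.2)·(0.2)) / 4 = 12.8/4 = 3.2
  S[X_2,X_3] = ((-2.8)·(2) + (2.2)·(2) + (0.2)·(-3) + (0.2)·(-1) + (0.2)·(0)) / 4 = -2/4 = -0.5
  S[X_3,X_3] = ((2)·(2) + (2)·(2) + (-3)·(-3) + (-1)·(-1) + (0)·(0)) / 4 = 18/4 = 4.5

S is symmetric (S[j,i] = S[i,j]). Assembling:

S = [[5.5, 0.5, -4],
 [0.5, 3.2, -0.5],
 [-4, -0.5, 4.5]]


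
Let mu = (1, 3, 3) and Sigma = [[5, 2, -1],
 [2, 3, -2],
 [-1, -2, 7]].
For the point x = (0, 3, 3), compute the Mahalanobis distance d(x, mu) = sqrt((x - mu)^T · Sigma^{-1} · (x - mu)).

Step 1 — centre the observation: (x - mu) = (-1, 0, 0).

Step 2 — invert Sigma (cofactor / det for 3×3, or solve directly):
  Sigma^{-1} = [[0.2742, -0.1935, -0.0161],
 [-0.1935, 0.5484, 0.129],
 [-0.0161, 0.129, 0.1774]].

Step 3 — form the quadratic (x - mu)^T · Sigma^{-1} · (x - mu):
  Sigma^{-1} · (x - mu) = (-0.2742, 0.1935, 0.0161).
  (x - mu)^T · [Sigma^{-1} · (x - mu)] = (-1)·(-0.2742) + (0)·(0.1935) + (0)·(0.0161) = 0.2742.

Step 4 — take square root: d = √(0.2742) ≈ 0.5236.

d(x, mu) = √(0.2742) ≈ 0.5236


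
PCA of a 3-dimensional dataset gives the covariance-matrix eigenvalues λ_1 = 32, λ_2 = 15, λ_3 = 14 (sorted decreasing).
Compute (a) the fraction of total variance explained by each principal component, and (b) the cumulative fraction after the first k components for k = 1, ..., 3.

Step 1 — total variance = trace(Sigma) = Σ λ_i = 32 + 15 + 14 = 61.

Step 2 — fraction explained by component i = λ_i / Σ λ:
  PC1: 32/61 = 0.5246
  PC2: 15/61 = 0.2459
  PC3: 14/61 = 0.2295

Step 3 — cumulative fraction after k components = (λ_1 + ... + λ_k) / Σ λ:
  k = 1: 32/61 = 0.5246
  k = 2: (32 + 15)/61 = 47/61 = 0.7705
  k = 3: (32 + 15 + 14)/61 = 61/61 = 1

Summary (fraction, with percent):

explained: PC1 0.5246 (52.46%), PC2 0.2459 (24.59%), PC3 0.2295 (22.95%);  cumulative: 0.5246, 0.7705, 1


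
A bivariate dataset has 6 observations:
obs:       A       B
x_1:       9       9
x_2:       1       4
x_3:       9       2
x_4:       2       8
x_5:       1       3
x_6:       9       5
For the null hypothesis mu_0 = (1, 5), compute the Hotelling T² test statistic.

Step 1 — sample mean vector:
  mean(A) = (9 + 1 + 9 + 2 + 1 + 9) / 6 = 31/6 = 5.1667
  mean(B) = (9 + 4 + 2 + 8 + 3 + 5) / 6 = 31/6 = 5.1667
  x̄ = (5.1667, 5.1667),  deviation x̄ - mu_0 = (5.1667, 5.1667) - (1, 5) = (4.1667, 0.1667).

Step 2 — sample covariance matrix, S[i,j] = (1/(n-1)) · Σ_k (x_{k,i} - mean_i) · (x_{k,j} - mean_j), divisor n-1 = 5:
  S[A,A] = ((3.8333)·(3.8333) + (-4.1667)·(-4.1667) + (3.8333)·(3.8333) + (-3.1667)·(-3.1667) + (-4.1667)·(-4.1667) + (3.8333)·(3.8333)) / 5 = 88.8333/5 = 17.7667
  S[A,B] = ((3.8333)·(3.8333) + (-4.1667)·(-1.1667) + (3.8333)·(-3.1667) + (-3.1667)·(2.8333) + (-4.1667)·(-2.1667) + (3.8333)·(-0.1667)) / 5 = 6.8333/5 = 1.3667
  S[B,B] = ((3.8333)·(3.8333) + (-1.1667)·(-1.1667) + (-3.1667)·(-3.1667) + (2.8333)·(2.8333) + (-2.1667)·(-2.1667) + (-0.1667)·(-0.1667)) / 5 = 38.8333/5 = 7.7667
  S = [[17.7667, 1.3667],
 [1.3667, 7.7667]].

Step 3 — invert S. det(S) = 17.7667·7.7667 - (1.3667)² = 136.12.
  S^{-1} = (1/det) · [[d, -b], [-b, a]] = [[0.0571, -0.01],
 [-0.01, 0.1305]].

Step 4 — quadratic form (x̄ - mu_0)^T · S^{-1} · (x̄ - mu_0):
  S^{-1} · (x̄ - mu_0) = (0.2361, -0.0201),
  (x̄ - mu_0)^T · [...] = (4.1667)·(0.2361) + (0.1667)·(-0.0201) = 0.9803.

Step 5 — scale by n: T² = 6 · 0.9803 = 5.8816.

T² ≈ 5.8816


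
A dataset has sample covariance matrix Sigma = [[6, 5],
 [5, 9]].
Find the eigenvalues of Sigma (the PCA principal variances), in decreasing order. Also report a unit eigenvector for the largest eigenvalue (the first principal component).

Step 1 — characteristic polynomial of 2×2 Sigma:
  det(Sigma - λI) = λ² - trace · λ + det = 0.
  trace = 6 + 9 = 15, det = 6·9 - (5)² = 29.
Step 2 — discriminant:
  Δ = trace² - 4·det = 225 - 116 = 109.
Step 3 — eigenvalues:
  λ = (trace ± √Δ)/2 = (15 ± 10.4403)/2,
  λ_1 = 12.7202,  λ_2 = 2.2798.

Step 4 — unit eigenvector for λ_1: solve (Sigma - λ_1 I)v = 0. First row:
  (6 - 12.7202)·v_x + (5)·v_y = 0, i.e. (-6.7202)·v_x + (5)·v_y = 0,
  so v ∝ (b, λ_1 - a) = (5, 6.7202) = u.
  ||u|| = √((5)² + (6.7202)²) = √(70.1605) ≈ 8.3762,
  v_1 = u/||u|| ≈ (0.5969, 0.8023) (||v_1|| = 1).

λ_1 = 12.7202,  λ_2 = 2.2798;  v_1 ≈ (0.5969, 0.8023)


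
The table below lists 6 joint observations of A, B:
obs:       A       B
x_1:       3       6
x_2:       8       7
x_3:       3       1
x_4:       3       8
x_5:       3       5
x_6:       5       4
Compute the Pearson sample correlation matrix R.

Step 1 — column means:
  mean(A) = (3 + 8 + 3 + 3 + 3 + 5) / 6 = 25/6 = 4.1667
  mean(B) = (6 + 7 + 1 + 8 + 5 + 4) / 6 = 31/6 = 5.1667

Step 2 — sample variances and covariances s[i,j] = (1/(n-1)) · Σ_k (x_{k,i} - mean_i) · (x_{k,j} - mean_j), with n-1 = 5:
  s[A,A] = ((-1.1667)·(-1.1667) + (3.8333)·(3.8333) + (-1.1667)·(-1.1667) + (-1.1667)·(-1.1667) + (-1.1667)·(-1.1667) + (0.8333)·(0.8333)) / 5 = 20.8333/5 = 4.1667
  s[A,B] = ((-1.1667)·(0.8333) + (3.8333)·(1.8333) + (-1.1667)·(-4.1667) + (-1.1667)·(2.8333) + (-1.1667)·(-0.1667) + (0.8333)·(-1.1667)) / 5 = 6.8333/5 = 1.3667
  s[B,B] = ((0.8333)·(0.8333) + (1.8333)·(1.8333) + (-4.1667)·(-4.1667) + (2.8333)·(2.8333) + (-0.1667)·(-0.1667) + (-1.1667)·(-1.1667)) / 5 = 30.8333/5 = 6.1667
  Sample standard deviations s_i = √(s[i,i]):
  s(A) = √(4.1667) = 2.0412
  s(B) = √(6.1667) = 2.4833

Step 3 — r_{ij} = s_{ij} / (s_i · s_j):
  r[A,A] = 1 (diagonal).
  r[A,B] = 1.3667 / (2.0412 · 2.4833) = 1.3667 / 5.069 = 0.2696
  r[B,B] = 1 (diagonal).

R is symmetric with unit diagonal. Assembling:

R = [[1, 0.2696],
 [0.2696, 1]]


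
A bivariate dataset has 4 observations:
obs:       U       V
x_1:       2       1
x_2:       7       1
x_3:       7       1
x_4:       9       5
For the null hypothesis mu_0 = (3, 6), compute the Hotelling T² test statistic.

Step 1 — sample mean vector:
  mean(U) = (2 + 7 + 7 + 9) / 4 = 25/4 = 6.25
  mean(V) = (1 + 1 + 1 + 5) / 4 = 8/4 = 2
  x̄ = (6.25, 2),  deviation x̄ - mu_0 = (6.25, 2) - (3, 6) = (3.25, -4).

Step 2 — sample covariance matrix, S[i,j] = (1/(n-1)) · Σ_k (x_{k,i} - mean_i) · (x_{k,j} - mean_j), divisor n-1 = 3:
  S[U,U] = ((-4.25)·(-4.25) + (0.75)·(0.75) + (0.75)·(0.75) + (2.75)·(2.75)) / 3 = 26.75/3 = 8.9167
  S[U,V] = ((-4.25)·(-1) + (0.75)·(-1) + (0.75)·(-1) + (2.75)·(3)) / 3 = 11/3 = 3.6667
  S[V,V] = ((-1)·(-1) + (-1)·(-1) + (-1)·(-1) + (3)·(3)) / 3 = 12/3 = 4
  S = [[8.9167, 3.6667],
 [3.6667, 4]].

Step 3 — invert S. det(S) = 8.9167·4 - (3.6667)² = 22.2222.
  S^{-1} = (1/det) · [[d, -b], [-b, a]] = [[0.18, -0.165],
 [-0.165, 0.4013]].

Step 4 — quadratic form (x̄ - mu_0)^T · S^{-1} · (x̄ - mu_0):
  S^{-1} · (x̄ - mu_0) = (1.245, -2.1413),
  (x̄ - mu_0)^T · [...] = (3.25)·(1.245) + (-4)·(-2.1413) = 12.6113.

Step 5 — scale by n: T² = 4 · 12.6113 = 50.445.

T² ≈ 50.445


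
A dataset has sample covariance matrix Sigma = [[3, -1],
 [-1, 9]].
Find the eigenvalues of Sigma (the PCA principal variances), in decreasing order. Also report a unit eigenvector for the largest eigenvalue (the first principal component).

Step 1 — characteristic polynomial of 2×2 Sigma:
  det(Sigma - λI) = λ² - trace · λ + det = 0.
  trace = 3 + 9 = 12, det = 3·9 - (-1)² = 26.
Step 2 — discriminant:
  Δ = trace² - 4·det = 144 - 104 = 40.
Step 3 — eigenvalues:
  λ = (trace ± √Δ)/2 = (12 ± 6.3246)/2,
  λ_1 = 9.1623,  λ_2 = 2.8377.

Step 4 — unit eigenvector for λ_1: solve (Sigma - λ_1 I)v = 0. First row:
  (3 - 9.1623)·v_x + (-1)·v_y = 0, i.e. (-6.1623)·v_x + (-1)·v_y = 0,
  so v ∝ (b, λ_1 - a) = (-1, 6.1623); multiply by -1 so the first entry is positive: u = (1, -6.1623).
  ||u|| = √((1)² + (-6.1623)²) = √(38.9737) ≈ 6.2429,
  v_1 = u/||u|| ≈ (0.1602, -0.9871) (||v_1|| = 1).

λ_1 = 9.1623,  λ_2 = 2.8377;  v_1 ≈ (0.1602, -0.9871)


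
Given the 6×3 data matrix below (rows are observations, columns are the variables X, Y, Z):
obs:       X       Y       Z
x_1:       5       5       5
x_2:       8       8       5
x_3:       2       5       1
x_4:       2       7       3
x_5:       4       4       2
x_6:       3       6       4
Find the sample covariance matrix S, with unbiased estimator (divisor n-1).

Step 1 — column means:
  mean(X) = (5 + 8 + 2 + 2 + 4 + 3) / 6 = 24/6 = 4
  mean(Y) = (5 + 8 + 5 + 7 + 4 + 6) / 6 = 35/6 = 5.8333
  mean(Z) = (5 + 5 + 1 + 3 + 2 + 4) / 6 = 20/6 = 3.3333

Step 2 — sample covariance S[i,j] = (1/(n-1)) · Σ_k (x_{k,i} - mean_i) · (x_{k,j} - mean_j), with n-1 = 5.
  S[X,X] = ((1)·(1) + (4)·(4) + (-2)·(-2) + (-2)·(-2) + (0)·(0) + (-1)·(-1)) / 5 = 26/5 = 5.2
  S[X,Y] = ((1)·(-0.8333) + (4)·(2.1667) + (-2)·(-0.8333) + (-2)·(1.1667) + (0)·(-1.8333) + (-1)·(0.1667)) / 5 = 7/5 = 1.4
  S[X,Z] = ((1)·(1.6667) + (4)·(1.6667) + (-2)·(-2.3333) + (-2)·(-0.3333) + (0)·(-1.3333) + (-1)·(0.6667)) / 5 = 13/5 = 2.6
  S[Y,Y] = ((-0.8333)·(-0.8333) + (2.1667)·(2.1667) + (-0.8333)·(-0.8333) + (1.1667)·(1.1667) + (-1.8333)·(-1.8333) + (0.1667)·(0.1667)) / 5 = 10.8333/5 = 2.1667
  S[Y,Z] = ((-0.8333)·(1.6667) + (2.1667)·(1.6667) + (-0.8333)·(-2.3333) + (1.1667)·(-0.3333) + (-1.8333)·(-1.3333) + (0.1667)·(0.6667)) / 5 = 6.3333/5 = 1.2667
  S[Z,Z] = ((1.6667)·(1.6667) + (1.6667)·(1.6667) + (-2.3333)·(-2.3333) + (-0.3333)·(-0.3333) + (-1.3333)·(-1.3333) + (0.6667)·(0.6667)) / 5 = 13.3333/5 = 2.6667

S is symmetric (S[j,i] = S[i,j]). Assembling:

S = [[5.2, 1.4, 2.6],
 [1.4, 2.1667, 1.2667],
 [2.6, 1.2667, 2.6667]]
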